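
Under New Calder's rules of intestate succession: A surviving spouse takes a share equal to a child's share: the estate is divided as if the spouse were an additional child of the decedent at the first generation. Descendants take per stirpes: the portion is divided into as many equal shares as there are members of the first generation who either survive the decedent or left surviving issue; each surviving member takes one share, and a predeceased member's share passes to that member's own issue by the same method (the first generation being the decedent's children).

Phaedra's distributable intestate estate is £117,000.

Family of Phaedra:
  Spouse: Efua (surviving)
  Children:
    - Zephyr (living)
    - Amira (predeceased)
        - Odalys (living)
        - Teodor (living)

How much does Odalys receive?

Odalys receives £19,500.

The spouse counts as an additional share at the children's level, so there are 3 primary shares of £39,000. Efua takes one such share (£39,000).
The children's combined portion (£78,000) is divided into 2 shares of £39,000: Zephyr takes £39,000; Amira's £39,000 share passes to Amira's issue.
Amira's share (£39,000) is divided into 2 shares of £19,500: Odalys and Teodor each take £19,500.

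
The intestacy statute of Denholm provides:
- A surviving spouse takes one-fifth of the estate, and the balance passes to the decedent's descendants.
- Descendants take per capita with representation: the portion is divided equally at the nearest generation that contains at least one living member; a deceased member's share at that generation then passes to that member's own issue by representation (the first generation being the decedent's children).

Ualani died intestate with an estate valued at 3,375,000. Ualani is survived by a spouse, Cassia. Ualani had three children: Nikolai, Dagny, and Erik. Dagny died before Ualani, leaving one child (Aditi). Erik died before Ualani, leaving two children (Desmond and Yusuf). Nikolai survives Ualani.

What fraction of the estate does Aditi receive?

Aditi receives 4/15 of the estate.

Cassia takes one-fifth of 3,375,000 = 675,000. The remaining 2,700,000 passes to the descendants.
The descendants' portion (2,700,000) is divided into 3 shares of 900,000: Nikolai takes 900,000; Dagny's 900,000 share passes to Dagny's issue; Erik's 900,000 share passes to Erik's issue.
Dagny's share (900,000) passes entirely to Aditi.
Erik's share (900,000) is divided into 2 shares of 450,000: Desmond and Yusuf each take 450,000.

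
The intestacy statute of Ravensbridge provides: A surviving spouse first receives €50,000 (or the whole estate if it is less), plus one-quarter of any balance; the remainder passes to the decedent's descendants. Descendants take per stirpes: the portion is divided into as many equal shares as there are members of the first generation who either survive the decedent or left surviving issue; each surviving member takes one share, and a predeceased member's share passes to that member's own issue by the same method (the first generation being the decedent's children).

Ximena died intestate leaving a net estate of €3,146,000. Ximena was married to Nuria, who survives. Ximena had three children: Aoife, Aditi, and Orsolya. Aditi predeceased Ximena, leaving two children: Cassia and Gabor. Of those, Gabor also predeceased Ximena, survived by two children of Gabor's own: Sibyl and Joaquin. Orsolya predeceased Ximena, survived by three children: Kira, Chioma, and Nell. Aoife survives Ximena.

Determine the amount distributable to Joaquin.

Nuria first takes €50,000, leaving a balance of €3,096,000. Nuria then takes one-quarter of the balance (€774,000), for a total of €824,000. The remaining €2,322,000 passes to the descendants.
The descendants' portion (€2,322,000) is divided into 3 shares of €774,000: Aoife takes €774,000; Aditi's €774,000 share passes to Aditi's issue; Orsolya's €774,000 share passes to Orsolya's issue.
Aditi's share (€774,000) is divided into 2 shares of €387,000: Cassia takes €387,000; Gabor's €387,000 share passes to Gabor's issue.
Gabor's share (€387,000) is divided into 2 shares of €193,500: Sibyl and Joaquin each take €193,500.
Orsolya's share (€774,000) is divided into 3 shares of €258,000: Kira, Chioma, and Nell each take €258,000.

Joaquin receives €193,500.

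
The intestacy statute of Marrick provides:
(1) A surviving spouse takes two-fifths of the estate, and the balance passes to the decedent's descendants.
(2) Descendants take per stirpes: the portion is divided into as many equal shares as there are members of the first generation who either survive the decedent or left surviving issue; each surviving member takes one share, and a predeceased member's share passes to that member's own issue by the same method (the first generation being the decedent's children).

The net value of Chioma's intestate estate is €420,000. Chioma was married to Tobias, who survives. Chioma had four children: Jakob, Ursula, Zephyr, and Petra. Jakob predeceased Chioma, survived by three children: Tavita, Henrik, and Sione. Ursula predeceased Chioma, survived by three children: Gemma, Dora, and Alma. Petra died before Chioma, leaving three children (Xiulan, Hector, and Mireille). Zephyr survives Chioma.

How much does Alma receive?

Tobias takes two-fifths of €420,000 = €168,000. The remaining €252,000 passes to the descendants.
The descendants' portion (€252,000) is divided into 4 shares of €63,000: Zephyr takes €63,000; Jakob's €63,000 share passes to Jakob's issue; Ursula's €63,000 share passes to Ursula's issue; Petra's €63,000 share passes to Petra's issue.
Jakob's share (€63,000) is divided into 3 shares of €21,000: Tavita, Henrik, and Sione each take €21,000.
Ursula's share (€63,000) is divided into 3 shares of €21,000: Gemma, Dora, and Alma each take €21,000.
Petra's share (€63,000) is divided into 3 shares of €21,000: Xiulan, Hector, and Mireille each take €21,000.

Alma receives €21,000.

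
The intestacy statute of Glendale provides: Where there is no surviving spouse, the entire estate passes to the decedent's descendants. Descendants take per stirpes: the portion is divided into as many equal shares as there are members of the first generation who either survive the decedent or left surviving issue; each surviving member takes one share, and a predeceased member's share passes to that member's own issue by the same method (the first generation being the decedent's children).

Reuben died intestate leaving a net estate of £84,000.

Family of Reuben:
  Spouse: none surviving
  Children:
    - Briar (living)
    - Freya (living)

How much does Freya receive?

Freya receives £42,000.

The entire £84,000 passes to the descendants.
That amount (£84,000) is divided into 2 shares of £42,000: Briar and Freya each take £42,000.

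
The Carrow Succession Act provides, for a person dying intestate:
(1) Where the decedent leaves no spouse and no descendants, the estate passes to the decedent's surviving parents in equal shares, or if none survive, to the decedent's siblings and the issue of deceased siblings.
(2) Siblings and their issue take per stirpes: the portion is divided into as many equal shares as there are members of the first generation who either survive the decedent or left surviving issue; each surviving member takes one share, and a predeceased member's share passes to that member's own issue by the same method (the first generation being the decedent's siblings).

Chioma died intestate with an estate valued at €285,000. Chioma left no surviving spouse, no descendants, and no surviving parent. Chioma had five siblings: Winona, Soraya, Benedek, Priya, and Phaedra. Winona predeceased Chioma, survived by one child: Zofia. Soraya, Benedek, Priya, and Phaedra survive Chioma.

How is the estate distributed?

The entire €285,000 passes to the siblings and their issue.
That amount (€285,000) is divided into 5 shares of €57,000: Soraya, Benedek, Priya, and Phaedra each take €57,000; Winona's €57,000 share passes to Winona's issue.
Winona's share (€57,000) passes entirely to Zofia.

Zofia: €57,000; Soraya: €57,000; Benedek: €57,000; Priya: €57,000; Phaedra: €57,000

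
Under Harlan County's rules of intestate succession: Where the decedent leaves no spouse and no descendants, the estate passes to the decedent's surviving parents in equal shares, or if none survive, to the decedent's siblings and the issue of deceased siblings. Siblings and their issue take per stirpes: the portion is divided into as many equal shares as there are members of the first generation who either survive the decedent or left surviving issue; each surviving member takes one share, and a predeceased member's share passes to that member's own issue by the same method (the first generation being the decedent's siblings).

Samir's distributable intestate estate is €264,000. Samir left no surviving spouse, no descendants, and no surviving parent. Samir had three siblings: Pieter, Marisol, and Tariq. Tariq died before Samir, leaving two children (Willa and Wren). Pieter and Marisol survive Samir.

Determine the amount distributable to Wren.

Wren receives €44,000.

The entire €264,000 passes to the siblings and their issue.
That amount (€264,000) is divided into 3 shares of €88,000: Pieter and Marisol each take €88,000; Tariq's €88,000 share passes to Tariq's issue.
Tariq's share (€88,000) is divided into 2 shares of €44,000: Willa and Wren each take €44,000.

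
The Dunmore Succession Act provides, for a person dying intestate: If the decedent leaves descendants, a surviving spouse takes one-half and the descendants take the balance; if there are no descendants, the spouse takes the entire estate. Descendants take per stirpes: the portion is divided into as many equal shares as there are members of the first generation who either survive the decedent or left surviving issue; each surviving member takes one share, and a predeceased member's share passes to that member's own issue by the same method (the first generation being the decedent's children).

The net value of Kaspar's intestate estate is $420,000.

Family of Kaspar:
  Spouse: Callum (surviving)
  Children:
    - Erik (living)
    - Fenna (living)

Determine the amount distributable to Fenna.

Callum takes one-half of $420,000 = $210,000. The remaining $210,000 passes to the descendants.
The descendants' portion ($210,000) is divided into 2 shares of $105,000: Erik and Fenna each take $105,000.

Fenna receives $105,000.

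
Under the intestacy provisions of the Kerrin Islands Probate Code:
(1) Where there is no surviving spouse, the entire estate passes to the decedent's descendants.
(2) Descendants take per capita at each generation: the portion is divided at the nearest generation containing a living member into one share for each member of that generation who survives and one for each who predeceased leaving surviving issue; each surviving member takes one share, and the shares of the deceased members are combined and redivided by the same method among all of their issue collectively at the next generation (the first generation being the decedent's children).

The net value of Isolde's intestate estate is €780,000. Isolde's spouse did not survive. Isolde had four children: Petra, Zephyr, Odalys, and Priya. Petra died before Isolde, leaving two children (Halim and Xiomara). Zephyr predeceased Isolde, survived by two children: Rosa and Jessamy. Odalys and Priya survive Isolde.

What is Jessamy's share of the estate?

Jessamy receives €97,500.

The entire €780,000 passes to the descendants.
That amount (€780,000) is divided at the children's generation into 4 shares of €195,000. Odalys and Priya each take €195,000. The 2 shares of the deceased (Petra and Zephyr) are combined into a pool of €390,000.
That pool (€390,000) is divided at the grandchildren's generation equally among Halim, Xiomara, Rosa, and Jessamy: €97,500 each.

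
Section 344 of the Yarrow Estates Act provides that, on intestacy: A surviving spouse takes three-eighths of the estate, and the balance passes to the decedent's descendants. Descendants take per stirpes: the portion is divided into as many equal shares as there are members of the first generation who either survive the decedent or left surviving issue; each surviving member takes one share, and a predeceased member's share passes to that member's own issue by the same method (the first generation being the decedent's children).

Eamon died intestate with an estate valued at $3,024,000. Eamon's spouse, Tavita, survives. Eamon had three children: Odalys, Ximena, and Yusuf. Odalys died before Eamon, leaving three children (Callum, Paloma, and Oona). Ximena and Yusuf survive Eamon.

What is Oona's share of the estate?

Oona receives $210,000.

Tavita takes three-eighths of $3,024,000 = $1,134,000. The remaining $1,890,000 passes to the descendants.
The descendants' portion ($1,890,000) is divided into 3 shares of $630,000: Ximena and Yusuf each take $630,000; Odalys's $630,000 share passes to Odalys's issue.
Odalys's share ($630,000) is divided into 3 shares of $210,000: Callum, Paloma, and Oona each take $210,000.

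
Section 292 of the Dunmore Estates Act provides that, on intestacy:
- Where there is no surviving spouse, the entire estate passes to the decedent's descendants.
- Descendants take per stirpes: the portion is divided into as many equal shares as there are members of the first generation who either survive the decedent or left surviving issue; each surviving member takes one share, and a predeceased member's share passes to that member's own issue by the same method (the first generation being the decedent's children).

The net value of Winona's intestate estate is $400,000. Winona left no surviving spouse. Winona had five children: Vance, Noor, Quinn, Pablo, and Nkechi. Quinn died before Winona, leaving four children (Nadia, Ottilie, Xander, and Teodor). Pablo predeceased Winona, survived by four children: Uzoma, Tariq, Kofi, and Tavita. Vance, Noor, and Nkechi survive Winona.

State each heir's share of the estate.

Vance: $80,000; Noor: $80,000; Nadia: $20,000; Ottilie: $20,000; Xander: $20,000; Teodor: $20,000; Uzoma: $20,000; Tariq: $20,000; Kofi: $20,000; Tavita: $20,000; Nkechi: $80,000

The entire $400,000 passes to the descendants.
That amount ($400,000) is divided into 5 shares of $80,000: Vance, Noor, and Nkechi each take $80,000; Quinn's $80,000 share passes to Quinn's issue; Pablo's $80,000 share passes to Pablo's issue.
Quinn's share ($80,000) is divided into 4 shares of $20,000: Nadia, Ottilie, Xander, and Teodor each take $20,000.
Pablo's share ($80,000) is divided into 4 shares of $20,000: Uzoma, Tariq, Kofi, and Tavita each take $20,000.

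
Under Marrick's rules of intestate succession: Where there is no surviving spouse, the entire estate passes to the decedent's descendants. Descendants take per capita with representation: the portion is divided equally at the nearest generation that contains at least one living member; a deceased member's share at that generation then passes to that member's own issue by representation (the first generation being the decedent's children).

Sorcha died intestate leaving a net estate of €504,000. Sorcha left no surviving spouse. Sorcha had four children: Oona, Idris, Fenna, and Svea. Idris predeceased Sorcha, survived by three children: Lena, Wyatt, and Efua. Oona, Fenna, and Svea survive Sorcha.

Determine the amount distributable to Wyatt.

The entire €504,000 passes to the descendants.
That amount (€504,000) is divided into 4 shares of €126,000: Oona, Fenna, and Svea each take €126,000; Idris's €126,000 share passes to Idris's issue.
Idris's share (€126,000) is divided into 3 shares of €42,000: Lena, Wyatt, and Efua each take €42,000.

Wyatt receives €42,000.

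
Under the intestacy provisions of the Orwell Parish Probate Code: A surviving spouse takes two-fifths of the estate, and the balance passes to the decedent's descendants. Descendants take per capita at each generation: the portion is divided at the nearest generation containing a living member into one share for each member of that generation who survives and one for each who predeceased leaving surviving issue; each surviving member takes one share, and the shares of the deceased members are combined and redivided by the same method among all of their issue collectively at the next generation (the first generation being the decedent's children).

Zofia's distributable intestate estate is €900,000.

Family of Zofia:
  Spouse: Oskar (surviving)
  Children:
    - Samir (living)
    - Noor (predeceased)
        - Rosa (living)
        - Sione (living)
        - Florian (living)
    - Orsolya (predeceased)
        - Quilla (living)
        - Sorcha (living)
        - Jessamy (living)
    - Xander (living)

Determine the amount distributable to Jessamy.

Oskar takes two-fifths of €900,000 = €360,000. The remaining €540,000 passes to the descendants.
The descendants' portion (€540,000) is divided at the children's generation into 4 shares of €135,000. Samir and Xander each take €135,000. The 2 shares of the deceased (Noor and Orsolya) are combined into a pool of €270,000.
That pool (€270,000) is divided at the grandchildren's generation equally among Rosa, Sione, Florian, Quilla, Sorcha, and Jessamy: €45,000 each.

Jessamy receives €45,000.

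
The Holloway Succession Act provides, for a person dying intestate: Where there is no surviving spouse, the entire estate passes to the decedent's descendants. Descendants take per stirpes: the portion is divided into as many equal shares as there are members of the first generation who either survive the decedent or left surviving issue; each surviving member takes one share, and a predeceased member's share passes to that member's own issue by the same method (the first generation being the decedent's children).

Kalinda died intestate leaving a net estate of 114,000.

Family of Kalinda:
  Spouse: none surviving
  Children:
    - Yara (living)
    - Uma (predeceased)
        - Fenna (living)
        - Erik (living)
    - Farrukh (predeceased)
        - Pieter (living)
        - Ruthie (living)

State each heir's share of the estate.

Yara: 38,000; Fenna: 19,000; Erik: 19,000; Pieter: 19,000; Ruthie: 19,000

The entire 114,000 passes to the descendants.
That amount (114,000) is divided into 3 shares of 38,000: Yara takes 38,000; Uma's 38,000 share passes to Uma's issue; Farrukh's 38,000 share passes to Farrukh's issue.
Uma's share (38,000) is divided into 2 shares of 19,000: Fenna and Erik each take 19,000.
Farrukh's share (38,000) is divided into 2 shares of 19,000: Pieter and Ruthie each take 19,000.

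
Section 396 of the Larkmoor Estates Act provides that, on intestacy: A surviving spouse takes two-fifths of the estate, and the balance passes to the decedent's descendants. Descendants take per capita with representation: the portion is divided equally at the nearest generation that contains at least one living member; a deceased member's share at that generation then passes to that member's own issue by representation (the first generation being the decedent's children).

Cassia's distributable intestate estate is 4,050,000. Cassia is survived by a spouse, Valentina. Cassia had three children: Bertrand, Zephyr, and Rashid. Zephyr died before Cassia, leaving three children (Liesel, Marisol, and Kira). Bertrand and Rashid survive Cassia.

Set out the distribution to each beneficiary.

Valentina takes two-fifths of 4,050,000 = 1,620,000. The remaining 2,430,000 passes to the descendants.
The descendants' portion (2,430,000) is divided into 3 shares of 810,000: Bertrand and Rashid each take 810,000; Zephyr's 810,000 share passes to Zephyr's issue.
Zephyr's share (810,000) is divided into 3 shares of 270,000: Liesel, Marisol, and Kira each take 270,000.

Valentina: 1,620,000; Bertrand: 810,000; Liesel: 270,000; Marisol: 270,000; Kira: 270,000; Rashid: 810,000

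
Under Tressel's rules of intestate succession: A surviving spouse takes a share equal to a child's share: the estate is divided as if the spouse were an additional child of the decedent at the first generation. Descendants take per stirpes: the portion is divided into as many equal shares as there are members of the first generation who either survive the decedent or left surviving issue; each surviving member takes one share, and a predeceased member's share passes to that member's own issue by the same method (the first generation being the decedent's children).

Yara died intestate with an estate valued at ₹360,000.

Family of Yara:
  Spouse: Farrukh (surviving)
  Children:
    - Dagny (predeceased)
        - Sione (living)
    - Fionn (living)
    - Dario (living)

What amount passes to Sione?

The spouse counts as an additional share at the children's level, so there are 4 primary shares of ₹90,000. Farrukh takes one such share (₹90,000).
The children's combined portion (₹270,000) is divided into 3 shares of ₹90,000: Fionn and Dario each take ₹90,000; Dagny's ₹90,000 share passes to Dagny's issue.
Dagny's share (₹90,000) passes entirely to Sione.

Sione receives ₹90,000.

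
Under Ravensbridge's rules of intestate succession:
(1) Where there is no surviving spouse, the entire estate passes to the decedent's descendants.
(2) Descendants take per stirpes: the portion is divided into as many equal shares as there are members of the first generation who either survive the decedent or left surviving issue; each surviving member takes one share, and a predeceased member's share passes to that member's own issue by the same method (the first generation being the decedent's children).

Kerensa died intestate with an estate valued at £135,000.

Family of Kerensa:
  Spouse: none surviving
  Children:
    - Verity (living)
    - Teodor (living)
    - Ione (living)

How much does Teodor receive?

Teodor receives £45,000.

The entire £135,000 passes to the descendants.
That amount (£135,000) is divided into 3 shares of £45,000: Verity, Teodor, and Ione each take £45,000.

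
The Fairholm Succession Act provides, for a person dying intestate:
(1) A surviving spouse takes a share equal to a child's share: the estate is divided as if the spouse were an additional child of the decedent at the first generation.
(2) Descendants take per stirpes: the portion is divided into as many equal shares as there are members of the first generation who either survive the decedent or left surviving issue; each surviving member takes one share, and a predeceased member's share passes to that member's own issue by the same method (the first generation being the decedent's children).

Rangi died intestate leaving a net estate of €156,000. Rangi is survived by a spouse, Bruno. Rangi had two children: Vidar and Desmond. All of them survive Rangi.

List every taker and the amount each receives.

The spouse counts as an additional share at the children's level, so there are 3 primary shares of €52,000. Bruno takes one such share (€52,000).
The children's combined portion (€104,000) is divided into 2 shares of €52,000: Vidar and Desmond each take €52,000.

Bruno: €52,000; Vidar: €52,000; Desmond: €52,000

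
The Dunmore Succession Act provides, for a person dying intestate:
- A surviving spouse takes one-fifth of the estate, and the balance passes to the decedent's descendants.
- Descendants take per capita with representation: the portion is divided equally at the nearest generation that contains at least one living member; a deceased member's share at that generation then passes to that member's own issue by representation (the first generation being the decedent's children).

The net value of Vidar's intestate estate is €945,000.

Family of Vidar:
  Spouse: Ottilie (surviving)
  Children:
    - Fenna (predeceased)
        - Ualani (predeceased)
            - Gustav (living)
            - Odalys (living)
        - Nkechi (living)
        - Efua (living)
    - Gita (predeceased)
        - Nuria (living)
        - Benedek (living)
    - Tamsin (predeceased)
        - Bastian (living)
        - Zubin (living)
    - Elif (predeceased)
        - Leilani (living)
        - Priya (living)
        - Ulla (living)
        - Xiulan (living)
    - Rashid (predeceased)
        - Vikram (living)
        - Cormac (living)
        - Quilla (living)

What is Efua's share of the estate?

Ottilie takes one-fifth of €945,000 = €189,000. The remaining €756,000 passes to the descendants.
No child survives, so the initial division is made at the grandchildren's generation.
The descendants' portion (€756,000) is divided into 14 shares of €54,000: Nkechi, Efua, Nuria, Benedek, Bastian, Zubin, Leilani, Priya, Ulla, Xiulan, Vikram, Cormac, and Quilla each take €54,000; Ualani's €54,000 share passes to Ualani's issue.
Ualani's share (€54,000) is divided into 2 shares of €27,000: Gustav and Odalys each take €27,000.

Efua receives €54,000.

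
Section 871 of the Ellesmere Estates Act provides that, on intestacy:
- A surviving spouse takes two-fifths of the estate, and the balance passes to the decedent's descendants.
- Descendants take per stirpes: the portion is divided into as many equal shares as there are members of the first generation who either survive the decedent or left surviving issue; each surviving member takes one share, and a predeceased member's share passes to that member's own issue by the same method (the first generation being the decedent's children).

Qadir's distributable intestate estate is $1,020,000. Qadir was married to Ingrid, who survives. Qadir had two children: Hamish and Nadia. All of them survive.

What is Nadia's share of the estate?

Nadia receives $306,000.

Ingrid takes two-fifths of $1,020,000 = $408,000. The remaining $612,000 passes to the descendants.
The descendants' portion ($612,000) is divided into 2 shares of $306,000: Hamish and Nadia each take $306,000.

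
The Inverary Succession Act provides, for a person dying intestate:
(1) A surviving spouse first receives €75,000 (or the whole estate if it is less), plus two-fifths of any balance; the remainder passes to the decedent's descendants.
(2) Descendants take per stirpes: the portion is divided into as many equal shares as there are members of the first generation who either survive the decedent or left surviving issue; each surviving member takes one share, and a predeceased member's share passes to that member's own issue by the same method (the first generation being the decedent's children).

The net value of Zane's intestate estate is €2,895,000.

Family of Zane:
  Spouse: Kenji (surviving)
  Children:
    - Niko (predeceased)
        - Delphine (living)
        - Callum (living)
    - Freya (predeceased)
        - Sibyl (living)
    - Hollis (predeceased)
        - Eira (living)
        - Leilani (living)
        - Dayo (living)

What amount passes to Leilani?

Kenji first takes €75,000, leaving a balance of €2,820,000. Kenji then takes two-fifths of the balance (€1,128,000), for a total of €1,203,000. The remaining €1,692,000 passes to the descendants.
The descendants' portion (€1,692,000) is divided into 3 shares of €564,000: Niko's €564,000 share passes to Niko's issue; Freya's €564,000 share passes to Freya's issue; Hollis's €564,000 share passes to Hollis's issue.
Niko's share (€564,000) is divided into 2 shares of €282,000: Delphine and Callum each take €282,000.
Freya's share (€564,000) passes entirely to Sibyl.
Hollis's share (€564,000) is divided into 3 shares of €188,000: Eira, Leilani, and Dayo each take €188,000.

Leilani receives €188,000.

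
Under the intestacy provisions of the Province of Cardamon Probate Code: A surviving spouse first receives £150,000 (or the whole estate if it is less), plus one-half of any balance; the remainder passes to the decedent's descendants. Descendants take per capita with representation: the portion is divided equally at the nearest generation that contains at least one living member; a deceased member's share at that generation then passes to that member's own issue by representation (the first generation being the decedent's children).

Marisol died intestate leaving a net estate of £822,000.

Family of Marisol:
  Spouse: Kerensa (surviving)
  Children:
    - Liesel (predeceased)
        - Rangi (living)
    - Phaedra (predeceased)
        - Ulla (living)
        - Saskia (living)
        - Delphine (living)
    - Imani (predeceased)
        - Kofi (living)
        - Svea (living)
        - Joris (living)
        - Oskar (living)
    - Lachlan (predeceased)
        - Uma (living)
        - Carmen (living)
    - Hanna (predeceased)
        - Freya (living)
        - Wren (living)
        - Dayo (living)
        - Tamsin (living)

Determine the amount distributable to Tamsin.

Tamsin receives £24,000.

Kerensa first takes £150,000, leaving a balance of £672,000. Kerensa then takes one-half of the balance (£336,000), for a total of £486,000. The remaining £336,000 passes to the descendants.
No child survives, so the initial division is made at the grandchildren's generation.
The descendants' portion (£336,000) is divided into 14 shares of £24,000: Rangi, Ulla, Saskia, Delphine, Kofi, Svea, Joris, Oskar, Uma, Carmen, Freya, Wren, Dayo, and Tamsin each take £24,000.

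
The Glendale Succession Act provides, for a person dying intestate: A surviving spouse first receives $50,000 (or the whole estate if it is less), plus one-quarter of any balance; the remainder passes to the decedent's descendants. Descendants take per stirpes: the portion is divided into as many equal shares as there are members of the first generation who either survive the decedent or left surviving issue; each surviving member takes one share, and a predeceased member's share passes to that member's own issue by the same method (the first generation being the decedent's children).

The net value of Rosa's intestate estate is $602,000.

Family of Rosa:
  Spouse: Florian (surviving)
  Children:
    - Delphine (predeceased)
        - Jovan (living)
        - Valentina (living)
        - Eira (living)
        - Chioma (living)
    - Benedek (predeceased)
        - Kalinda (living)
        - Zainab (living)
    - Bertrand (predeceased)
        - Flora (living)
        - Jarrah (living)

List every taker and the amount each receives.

Florian: $188,000; Jovan: $34,500; Valentina: $34,500; Eira: $34,500; Chioma: $34,500; Kalinda: $69,000; Zainab: $69,000; Flora: $69,000; Jarrah: $69,000

Florian first takes $50,000, leaving a balance of $552,000. Florian then takes one-quarter of the balance ($138,000), for a total of $188,000. The remaining $414,000 passes to the descendants.
The descendants' portion ($414,000) is divided into 3 shares of $138,000: Delphine's $138,000 share passes to Delphine's issue; Benedek's $138,000 share passes to Benedek's issue; Bertrand's $138,000 share passes to Bertrand's issue.
Delphine's share ($138,000) is divided into 4 shares of $34,500: Jovan, Valentina, Eira, and Chioma each take $34,500.
Benedek's share ($138,000) is divided into 2 shares of $69,000: Kalinda and Zainab each take $69,000.
Bertrand's share ($138,000) is divided into 2 shares of $69,000: Flora and Jarrah each take $69,000.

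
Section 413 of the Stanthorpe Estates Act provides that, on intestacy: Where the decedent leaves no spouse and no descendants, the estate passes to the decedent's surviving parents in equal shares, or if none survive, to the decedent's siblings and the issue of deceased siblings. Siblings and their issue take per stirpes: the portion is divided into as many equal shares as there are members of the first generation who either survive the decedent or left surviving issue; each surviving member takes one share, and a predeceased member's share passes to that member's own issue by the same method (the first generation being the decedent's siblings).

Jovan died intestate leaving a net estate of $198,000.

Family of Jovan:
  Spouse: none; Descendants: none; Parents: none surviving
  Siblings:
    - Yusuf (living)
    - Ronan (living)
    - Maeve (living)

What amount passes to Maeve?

Maeve receives $66,000.

The entire $198,000 passes to the siblings and their issue.
That amount ($198,000) is divided into 3 shares of $66,000: Yusuf, Ronan, and Maeve each take $66,000.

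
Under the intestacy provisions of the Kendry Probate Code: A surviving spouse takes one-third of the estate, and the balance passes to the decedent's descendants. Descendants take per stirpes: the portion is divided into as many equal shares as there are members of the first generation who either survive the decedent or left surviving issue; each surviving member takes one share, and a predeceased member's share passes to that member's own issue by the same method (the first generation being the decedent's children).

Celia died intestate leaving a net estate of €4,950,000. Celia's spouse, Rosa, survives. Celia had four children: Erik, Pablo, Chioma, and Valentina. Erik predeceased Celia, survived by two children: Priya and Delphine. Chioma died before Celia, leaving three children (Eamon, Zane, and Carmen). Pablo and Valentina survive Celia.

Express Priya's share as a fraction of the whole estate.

Rosa takes one-third of €4,950,000 = €1,650,000. The remaining €3,300,000 passes to the descendants.
The descendants' portion (€3,300,000) is divided into 4 shares of €825,000: Pablo and Valentina each take €825,000; Erik's €825,000 share passes to Erik's issue; Chioma's €825,000 share passes to Chioma's issue.
Erik's share (€825,000) is divided into 2 shares of €412,500: Priya and Delphine each take €412,500.
Chioma's share (€825,000) is divided into 3 shares of €275,000: Eamon, Zane, and Carmen each take €275,000.

Priya receives 1/12 of the estate.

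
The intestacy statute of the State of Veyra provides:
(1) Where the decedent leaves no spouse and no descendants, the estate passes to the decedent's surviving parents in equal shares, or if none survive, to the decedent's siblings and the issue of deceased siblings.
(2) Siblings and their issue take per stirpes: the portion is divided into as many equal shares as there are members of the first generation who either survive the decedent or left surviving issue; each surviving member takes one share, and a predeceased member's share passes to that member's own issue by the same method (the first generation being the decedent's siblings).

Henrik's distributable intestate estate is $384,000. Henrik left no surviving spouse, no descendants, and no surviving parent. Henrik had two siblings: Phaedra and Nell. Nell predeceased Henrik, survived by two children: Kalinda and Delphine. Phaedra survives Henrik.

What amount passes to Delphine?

The entire $384,000 passes to the siblings and their issue.
That amount ($384,000) is divided into 2 shares of $192,000: Phaedra takes $192,000; Nell's $192,000 share passes to Nell's issue.
Nell's share ($192,000) is divided into 2 shares of $96,000: Kalinda and Delphine each take $96,000.

Delphine receives $96,000.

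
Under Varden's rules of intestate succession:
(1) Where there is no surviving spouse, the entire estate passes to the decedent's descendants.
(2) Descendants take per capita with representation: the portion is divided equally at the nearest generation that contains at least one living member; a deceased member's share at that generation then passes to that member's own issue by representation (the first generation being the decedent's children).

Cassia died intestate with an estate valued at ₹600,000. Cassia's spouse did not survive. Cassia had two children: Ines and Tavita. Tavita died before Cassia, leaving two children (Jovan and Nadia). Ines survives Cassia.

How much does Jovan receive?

Jovan receives ₹150,000.

The entire ₹600,000 passes to the descendants.
That amount (₹600,000) is divided into 2 shares of ₹300,000: Ines takes ₹300,000; Tavita's ₹300,000 share passes to Tavita's issue.
Tavita's share (₹300,000) is divided into 2 shares of ₹150,000: Jovan and Nadia each take ₹150,000.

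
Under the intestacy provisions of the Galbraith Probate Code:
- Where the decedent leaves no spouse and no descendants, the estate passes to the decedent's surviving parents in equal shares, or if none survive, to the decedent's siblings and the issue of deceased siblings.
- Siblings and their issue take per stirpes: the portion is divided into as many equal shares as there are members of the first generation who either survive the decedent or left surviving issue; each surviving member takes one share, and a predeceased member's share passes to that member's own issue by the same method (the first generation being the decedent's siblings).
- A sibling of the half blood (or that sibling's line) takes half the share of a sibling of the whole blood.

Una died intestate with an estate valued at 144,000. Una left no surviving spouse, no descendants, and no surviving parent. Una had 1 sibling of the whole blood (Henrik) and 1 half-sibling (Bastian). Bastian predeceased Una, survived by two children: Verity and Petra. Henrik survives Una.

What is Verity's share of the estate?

Verity receives 24,000.

The entire 144,000 passes to the siblings and their issue.
Counting each half-blood sibling's line as half a unit, there are 3/2 units in 144,000, so one unit is 96,000. Whole-blood lines (Henrik) take 96,000 each; half-blood lines (Bastian) take 48,000 each.
Bastian's share (48,000) is divided into 2 shares of 24,000: Verity and Petra each take 24,000.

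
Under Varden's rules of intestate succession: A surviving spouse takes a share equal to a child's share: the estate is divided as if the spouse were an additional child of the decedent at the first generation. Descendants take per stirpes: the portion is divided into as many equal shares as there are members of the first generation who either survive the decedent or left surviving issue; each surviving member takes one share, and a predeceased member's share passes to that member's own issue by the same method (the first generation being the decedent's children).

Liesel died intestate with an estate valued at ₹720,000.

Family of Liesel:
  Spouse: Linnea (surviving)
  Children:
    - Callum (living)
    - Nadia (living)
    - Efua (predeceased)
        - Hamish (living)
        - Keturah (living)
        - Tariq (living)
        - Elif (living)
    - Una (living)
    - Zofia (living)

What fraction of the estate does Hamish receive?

The spouse counts as an additional share at the children's level, so there are 6 primary shares of ₹120,000. Linnea takes one such share (₹120,000).
The children's combined portion (₹600,000) is divided into 5 shares of ₹120,000: Callum, Nadia, Una, and Zofia each take ₹120,000; Efua's ₹120,000 share passes to Efua's issue.
Efua's share (₹120,000) is divided into 4 shares of ₹30,000: Hamish, Keturah, Tariq, and Elif each take ₹30,000.

Hamish receives 1/24 of the estate.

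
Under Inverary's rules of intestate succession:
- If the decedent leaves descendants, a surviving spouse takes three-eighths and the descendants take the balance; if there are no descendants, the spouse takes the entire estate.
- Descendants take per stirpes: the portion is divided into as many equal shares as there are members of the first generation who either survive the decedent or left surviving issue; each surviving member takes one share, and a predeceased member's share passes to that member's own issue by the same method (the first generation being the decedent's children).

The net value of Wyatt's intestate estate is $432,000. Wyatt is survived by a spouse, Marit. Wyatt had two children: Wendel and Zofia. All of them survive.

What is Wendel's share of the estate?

Wendel receives $135,000.

Marit takes three-eighths of $432,000 = $162,000. The remaining $270,000 passes to the descendants.
The descendants' portion ($270,000) is divided into 2 shares of $135,000: Wendel and Zofia each take $135,000.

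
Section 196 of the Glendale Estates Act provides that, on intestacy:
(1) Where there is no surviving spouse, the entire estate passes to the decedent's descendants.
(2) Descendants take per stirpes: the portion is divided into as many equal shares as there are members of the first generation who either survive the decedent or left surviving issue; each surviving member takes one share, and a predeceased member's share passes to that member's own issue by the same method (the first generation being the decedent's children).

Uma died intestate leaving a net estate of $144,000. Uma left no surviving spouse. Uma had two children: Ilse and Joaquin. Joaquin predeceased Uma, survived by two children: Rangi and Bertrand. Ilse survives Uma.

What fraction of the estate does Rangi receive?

The entire $144,000 passes to the descendants.
That amount ($144,000) is divided into 2 shares of $72,000: Ilse takes $72,000; Joaquin's $72,000 share passes to Joaquin's issue.
Joaquin's share ($72,000) is divided into 2 shares of $36,000: Rangi and Bertrand each take $36,000.

Rangi receives 1/4 of the estate.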